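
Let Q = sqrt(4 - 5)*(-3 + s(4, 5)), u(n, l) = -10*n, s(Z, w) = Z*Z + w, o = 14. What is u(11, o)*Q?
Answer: -1980*I ≈ -1980.0*I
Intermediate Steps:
s(Z, w) = w + Z**2 (s(Z, w) = Z**2 + w = w + Z**2)
Q = 18*I (Q = sqrt(4 - 5)*(-3 + (5 + 4**2)) = sqrt(-1)*(-3 + (5 + 16)) = I*(-3 + 21) = I*18 = 18*I ≈ 18.0*I)
u(11, o)*Q = (-10*11)*(18*I) = -1980*I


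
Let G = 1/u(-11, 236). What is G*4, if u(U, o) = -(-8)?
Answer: ½ ≈ 0.50000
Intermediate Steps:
u(U, o) = 8 (u(U, o) = -1*(-8) = 8)
G = ⅛ (G = 1/8 = ⅛ ≈ 0.12500)
G*4 = (⅛)*4 = ½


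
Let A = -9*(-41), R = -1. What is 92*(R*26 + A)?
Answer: 31556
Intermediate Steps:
A = 369
92*(R*26 + A) = 92*(-1*26 + 369) = 92*(-26 + 369) = 92*343 = 31556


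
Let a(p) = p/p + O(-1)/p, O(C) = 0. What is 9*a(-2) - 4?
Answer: 5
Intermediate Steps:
a(p) = 1 (a(p) = p/p + 0/p = 1 + 0 = 1)
9*a(-2) - 4 = 9*1 - 4 = 9 - 4 = 5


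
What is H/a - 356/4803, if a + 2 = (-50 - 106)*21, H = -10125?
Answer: 47463407/15744234 ≈ 3.0147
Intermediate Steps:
a = -3278 (a = -2 + (-50 - 106)*21 = -2 - 156*21 = -2 - 3276 = -3278)
H/a - 356/4803 = -10125/(-3278) - 356/4803 = -10125*(-1/3278) - 356*1/4803 = 10125/3278 - 356/4803 = 47463407/15744234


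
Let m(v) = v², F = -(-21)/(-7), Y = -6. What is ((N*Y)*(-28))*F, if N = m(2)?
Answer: -2016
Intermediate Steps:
F = -3 (F = -(-21)*(-1)/7 = -3*1 = -3)
N = 4 (N = 2² = 4)
((N*Y)*(-28))*F = ((4*(-6))*(-28))*(-3) = -24*(-28)*(-3) = 672*(-3) = -2016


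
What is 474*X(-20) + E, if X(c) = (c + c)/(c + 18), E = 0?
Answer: 9480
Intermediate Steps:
X(c) = 2*c/(18 + c) (X(c) = (2*c)/(18 + c) = 2*c/(18 + c))
474*X(-20) + E = 474*(2*(-20)/(18 - 20)) + 0 = 474*(2*(-20)/(-2)) + 0 = 474*(2*(-20)*(-½)) + 0 = 474*20 + 0 = 9480 + 0 = 9480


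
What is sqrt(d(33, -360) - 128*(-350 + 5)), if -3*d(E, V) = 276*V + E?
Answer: sqrt(77269) ≈ 277.97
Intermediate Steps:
d(E, V) = -92*V - E/3 (d(E, V) = -(276*V + E)/3 = -(E + 276*V)/3 = -92*V - E/3)
sqrt(d(33, -360) - 128*(-350 + 5)) = sqrt((-92*(-360) - 1/3*33) - 128*(-350 + 5)) = sqrt((33120 - 11) - 128*(-345)) = sqrt(33109 + 44160) = sqrt(77269)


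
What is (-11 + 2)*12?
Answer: -108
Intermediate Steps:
(-11 + 2)*12 = -9*12 = -108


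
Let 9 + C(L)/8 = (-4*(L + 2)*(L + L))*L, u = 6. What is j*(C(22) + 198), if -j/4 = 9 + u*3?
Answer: 80276184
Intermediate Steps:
j = -108 (j = -4*(9 + 6*3) = -4*(9 + 18) = -4*27 = -108)
C(L) = -72 - 64*L²*(2 + L) (C(L) = -72 + 8*((-4*(L + 2)*(L + L))*L) = -72 + 8*((-4*(2 + L)*2*L)*L) = -72 + 8*((-8*L*(2 + L))*L) = -72 + 8*(-8*L²*(2 + L)) = -72 - 64*L²*(2 + L))
j*(C(22) + 198) = -108*((-72 - 128*22² - 64*22³) + 198) = -108*((-72 - 128*484 - 64*10648) + 198) = -108*((-72 - 61952 - 681472) + 198) = -108*(-743496 + 198) = -108*(-743298) = 80276184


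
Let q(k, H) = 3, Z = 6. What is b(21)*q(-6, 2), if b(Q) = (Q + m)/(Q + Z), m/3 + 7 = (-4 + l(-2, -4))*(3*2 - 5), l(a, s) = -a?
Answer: -⅔ ≈ -0.66667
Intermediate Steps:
m = -27 (m = -21 + 3*((-4 - 1*(-2))*(3*2 - 5)) = -21 + 3*((-4 + 2)*(6 - 5)) = -21 + 3*(-2*1) = -21 + 3*(-2) = -21 - 6 = -27)
b(Q) = (-27 + Q)/(6 + Q) (b(Q) = (Q - 27)/(Q + 6) = (-27 + Q)/(6 + Q))
b(21)*q(-6, 2) = ((-27 + 21)/(6 + 21))*3 = (-6/27)*3 = ((1/27)*(-6))*3 = -2/9*3 = -⅔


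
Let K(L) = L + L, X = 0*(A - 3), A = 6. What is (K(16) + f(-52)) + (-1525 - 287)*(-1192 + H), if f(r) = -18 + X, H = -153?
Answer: 2437154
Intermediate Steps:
X = 0 (X = 0*(6 - 3) = 0*3 = 0)
f(r) = -18 (f(r) = -18 + 0 = -18)
K(L) = 2*L
(K(16) + f(-52)) + (-1525 - 287)*(-1192 + H) = (2*16 - 18) + (-1525 - 287)*(-1192 - 153) = (32 - 18) - 1812*(-1345) = 14 + 2437140 = 2437154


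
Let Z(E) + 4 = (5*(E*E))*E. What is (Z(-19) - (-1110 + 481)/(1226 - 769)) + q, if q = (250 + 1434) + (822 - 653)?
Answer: -14827193/457 ≈ -32445.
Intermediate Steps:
q = 1853 (q = 1684 + 169 = 1853)
Z(E) = -4 + 5*E³ (Z(E) = -4 + (5*(E*E))*E = -4 + (5*E²)*E = -4 + 5*E³)
(Z(-19) - (-1110 + 481)/(1226 - 769)) + q = ((-4 + 5*(-19)³) - (-1110 + 481)/(1226 - 769)) + 1853 = ((-4 + 5*(-6859)) - (-629)/457) + 1853 = ((-4 - 34295) - (-629)/457) + 1853 = (-34299 - 1*(-629/457)) + 1853 = (-34299 + 629/457) + 1853 = -15674014/457 + 1853 = -14827193/457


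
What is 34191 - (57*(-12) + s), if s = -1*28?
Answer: 34903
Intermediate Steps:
s = -28
34191 - (57*(-12) + s) = 34191 - (57*(-12) - 28) = 34191 - (-684 - 28) = 34191 - 1*(-712) = 34191 + 712 = 34903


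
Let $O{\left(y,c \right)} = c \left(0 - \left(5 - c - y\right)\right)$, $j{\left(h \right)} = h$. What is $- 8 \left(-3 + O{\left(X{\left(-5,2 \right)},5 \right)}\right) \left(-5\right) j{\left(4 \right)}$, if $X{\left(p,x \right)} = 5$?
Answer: $3520$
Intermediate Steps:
$O{\left(y,c \right)} = c \left(-5 + c + y\right)$ ($O{\left(y,c \right)} = c \left(0 - \left(5 - c - y\right)\right) = c \left(0 + \left(-5 + c + y\right)\right) = c \left(-5 + c + y\right)$)
$- 8 \left(-3 + O{\left(X{\left(-5,2 \right)},5 \right)}\right) \left(-5\right) j{\left(4 \right)} = - 8 \left(-3 + 5 \left(-5 + 5 + 5\right)\right) \left(-5\right) 4 = - 8 \left(-3 + 5 \cdot 5\right) \left(-5\right) 4 = - 8 \left(-3 + 25\right) \left(-5\right) 4 = - 8 \cdot 22 \left(-5\right) 4 = \left(-8\right) \left(-110\right) 4 = 880 \cdot 4 = 3520$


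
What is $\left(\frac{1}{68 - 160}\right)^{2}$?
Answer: $\frac{1}{8464} \approx 0.00011815$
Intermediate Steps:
$\left(\frac{1}{68 - 160}\right)^{2} = \left(\frac{1}{-92}\right)^{2} = \left(- \frac{1}{92}\right)^{2} = \frac{1}{8464}$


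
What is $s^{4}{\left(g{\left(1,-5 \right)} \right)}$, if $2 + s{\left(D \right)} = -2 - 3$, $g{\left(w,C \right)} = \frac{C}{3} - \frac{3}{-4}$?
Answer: $2401$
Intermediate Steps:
$g{\left(w,C \right)} = \frac{3}{4} + \frac{C}{3}$ ($g{\left(w,C \right)} = C \frac{1}{3} - - \frac{3}{4} = \frac{C}{3} + \frac{3}{4} = \frac{3}{4} + \frac{C}{3}$)
$s{\left(D \right)} = -7$ ($s{\left(D \right)} = -2 - 5 = -7$)
$s^{4}{\left(g{\left(1,-5 \right)} \right)} = \left(-7\right)^{4} = 2401$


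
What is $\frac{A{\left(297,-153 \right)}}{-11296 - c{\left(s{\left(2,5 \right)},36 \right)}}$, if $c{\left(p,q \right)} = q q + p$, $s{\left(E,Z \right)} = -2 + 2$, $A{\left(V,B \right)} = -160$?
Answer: $\frac{10}{787} \approx 0.012706$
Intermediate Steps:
$s{\left(E,Z \right)} = 0$
$c{\left(p,q \right)} = p + q^{2}$ ($c{\left(p,q \right)} = q^{2} + p = p + q^{2}$)
$\frac{A{\left(297,-153 \right)}}{-11296 - c{\left(s{\left(2,5 \right)},36 \right)}} = - \frac{160}{-11296 - \left(0 + 36^{2}\right)} = - \frac{160}{-11296 - \left(0 + 1296\right)} = - \frac{160}{-11296 - 1296} = - \frac{160}{-12592} = \left(-160\right) \left(- \frac{1}{12592}\right) = \frac{10}{787}$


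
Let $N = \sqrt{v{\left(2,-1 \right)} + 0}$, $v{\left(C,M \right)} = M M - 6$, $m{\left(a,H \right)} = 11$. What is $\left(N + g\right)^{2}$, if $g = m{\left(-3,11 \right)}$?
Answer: $\left(11 + i \sqrt{5}\right)^{2} \approx 116.0 + 49.193 i$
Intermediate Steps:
$g = 11$
$v{\left(C,M \right)} = -6 + M^{2}$ ($v{\left(C,M \right)} = M^{2} - 6 = -6 + M^{2}$)
$N = i \sqrt{5}$ ($N = \sqrt{\left(-6 + \left(-1\right)^{2}\right) + 0} = \sqrt{\left(-6 + 1\right) + 0} = \sqrt{-5 + 0} = \sqrt{-5} = i \sqrt{5} \approx 2.2361 i$)
$\left(N + g\right)^{2} = \left(i \sqrt{5} + 11\right)^{2} = \left(11 + i \sqrt{5}\right)^{2}$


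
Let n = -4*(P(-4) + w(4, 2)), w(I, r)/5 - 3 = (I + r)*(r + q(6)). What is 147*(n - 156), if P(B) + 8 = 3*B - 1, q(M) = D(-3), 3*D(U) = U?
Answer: -37044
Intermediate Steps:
D(U) = U/3
q(M) = -1 (q(M) = (⅓)*(-3) = -1)
P(B) = -9 + 3*B (P(B) = -8 + (3*B - 1) = -8 + (-1 + 3*B) = -9 + 3*B)
w(I, r) = 15 + 5*(-1 + r)*(I + r) (w(I, r) = 15 + 5*((I + r)*(r - 1)) = 15 + 5*((I + r)*(-1 + r)) = 15 + 5*((-1 + r)*(I + r)) = 15 + 5*(-1 + r)*(I + r))
n = -96 (n = -4*((-9 + 3*(-4)) + (15 - 5*4 - 5*2 + 5*2² + 5*4*2)) = -4*((-9 - 12) + (15 - 20 - 10 + 5*4 + 40)) = -4*(-21 + (15 - 20 - 10 + 20 + 40)) = -4*(-21 + 45) = -4*24 = -96)
147*(n - 156) = 147*(-96 - 156) = 147*(-252) = -37044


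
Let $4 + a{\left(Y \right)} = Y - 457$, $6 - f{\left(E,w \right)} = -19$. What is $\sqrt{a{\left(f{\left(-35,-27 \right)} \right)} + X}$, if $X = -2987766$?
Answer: $i \sqrt{2988202} \approx 1728.6 i$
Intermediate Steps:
$f{\left(E,w \right)} = 25$ ($f{\left(E,w \right)} = 6 - -19 = 6 + 19 = 25$)
$a{\left(Y \right)} = -461 + Y$ ($a{\left(Y \right)} = -4 + \left(Y - 457\right) = -4 + \left(-457 + Y\right) = -461 + Y$)
$\sqrt{a{\left(f{\left(-35,-27 \right)} \right)} + X} = \sqrt{\left(-461 + 25\right) - 2987766} = \sqrt{-436 - 2987766} = \sqrt{-2988202} = i \sqrt{2988202}$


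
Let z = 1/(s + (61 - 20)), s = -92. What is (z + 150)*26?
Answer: 198874/51 ≈ 3899.5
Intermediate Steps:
z = -1/51 (z = 1/(-92 + (61 - 20)) = 1/(-92 + 41) = 1/(-51) = -1/51 ≈ -0.019608)
(z + 150)*26 = (-1/51 + 150)*26 = (7649/51)*26 = 198874/51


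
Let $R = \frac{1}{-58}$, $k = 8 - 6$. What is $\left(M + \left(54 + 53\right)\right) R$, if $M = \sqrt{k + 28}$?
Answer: $- \frac{107}{58} - \frac{\sqrt{30}}{58} \approx -1.9393$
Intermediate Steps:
$k = 2$
$R = - \frac{1}{58} \approx -0.017241$
$M = \sqrt{30}$ ($M = \sqrt{2 + 28} = \sqrt{30} \approx 5.4772$)
$\left(M + \left(54 + 53\right)\right) R = \left(\sqrt{30} + \left(54 + 53\right)\right) \left(- \frac{1}{58}\right) = \left(\sqrt{30} + 107\right) \left(- \frac{1}{58}\right) = \left(107 + \sqrt{30}\right) \left(- \frac{1}{58}\right) = - \frac{107}{58} - \frac{\sqrt{30}}{58}$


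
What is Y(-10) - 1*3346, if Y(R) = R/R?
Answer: -3345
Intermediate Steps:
Y(R) = 1
Y(-10) - 1*3346 = 1 - 1*3346 = 1 - 3346 = -3345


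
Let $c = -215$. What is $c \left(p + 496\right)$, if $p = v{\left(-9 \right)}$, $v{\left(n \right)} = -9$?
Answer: $-104705$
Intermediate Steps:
$p = -9$
$c \left(p + 496\right) = - 215 \left(-9 + 496\right) = \left(-215\right) 487 = -104705$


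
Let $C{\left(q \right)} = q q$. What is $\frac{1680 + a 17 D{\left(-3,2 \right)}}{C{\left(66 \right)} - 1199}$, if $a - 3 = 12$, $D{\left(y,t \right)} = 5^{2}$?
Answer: $\frac{8055}{3157} \approx 2.5515$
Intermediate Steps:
$D{\left(y,t \right)} = 25$
$C{\left(q \right)} = q^{2}$
$a = 15$ ($a = 3 + 12 = 15$)
$\frac{1680 + a 17 D{\left(-3,2 \right)}}{C{\left(66 \right)} - 1199} = \frac{1680 + 15 \cdot 17 \cdot 25}{66^{2} - 1199} = \frac{1680 + 255 \cdot 25}{4356 - 1199} = \frac{1680 + 6375}{3157} = 8055 \cdot \frac{1}{3157} = \frac{8055}{3157}$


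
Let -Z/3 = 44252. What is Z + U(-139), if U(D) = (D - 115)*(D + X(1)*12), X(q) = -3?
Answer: -88306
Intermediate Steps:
Z = -132756 (Z = -3*44252 = -132756)
U(D) = (-115 + D)*(-36 + D) (U(D) = (D - 115)*(D - 3*12) = (-115 + D)*(D - 36) = (-115 + D)*(-36 + D))
Z + U(-139) = -132756 + (4140 + (-139)**2 - 151*(-139)) = -132756 + (4140 + 19321 + 20989) = -132756 + 44450 = -88306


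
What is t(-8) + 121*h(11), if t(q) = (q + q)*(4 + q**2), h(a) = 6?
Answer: -362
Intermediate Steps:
t(q) = 2*q*(4 + q**2) (t(q) = (2*q)*(4 + q**2) = 2*q*(4 + q**2))
t(-8) + 121*h(11) = 2*(-8)*(4 + (-8)**2) + 121*6 = 2*(-8)*(4 + 64) + 726 = 2*(-8)*68 + 726 = -1088 + 726 = -362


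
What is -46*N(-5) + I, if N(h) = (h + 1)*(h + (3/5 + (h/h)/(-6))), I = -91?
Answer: -13969/15 ≈ -931.27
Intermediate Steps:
N(h) = (1 + h)*(13/30 + h) (N(h) = (1 + h)*(h + (3*(1/5) + 1*(-1/6))) = (1 + h)*(h + (3/5 - 1/6)) = (1 + h)*(h + 13/30) = (1 + h)*(13/30 + h))
-46*N(-5) + I = -46*(13/30 + (-5)**2 + (43/30)*(-5)) - 91 = -46*(13/30 + 25 - 43/6) - 91 = -46*274/15 - 91 = -12604/15 - 91 = -13969/15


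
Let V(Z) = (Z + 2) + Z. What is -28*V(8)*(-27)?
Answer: 13608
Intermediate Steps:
V(Z) = 2 + 2*Z (V(Z) = (2 + Z) + Z = 2 + 2*Z)
-28*V(8)*(-27) = -28*(2 + 2*8)*(-27) = -28*(2 + 16)*(-27) = -28*18*(-27) = -504*(-27) = 13608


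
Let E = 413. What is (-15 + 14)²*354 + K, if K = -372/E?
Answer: 145830/413 ≈ 353.10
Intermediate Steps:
K = -372/413 ≈ -0.90073
(-15 + 14)²*354 + K = (-15 + 14)²*354 - 372/413 = (-1)²*354 - 372/413 = 1*354 - 372/413 = 354 - 372/413 = 145830/413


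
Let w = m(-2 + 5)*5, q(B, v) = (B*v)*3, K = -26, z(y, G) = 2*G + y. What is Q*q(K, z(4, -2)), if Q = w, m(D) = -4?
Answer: 0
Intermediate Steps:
z(y, G) = y + 2*G
q(B, v) = 3*B*v
w = -20 (w = -4*5 = -20)
Q = -20
Q*q(K, z(4, -2)) = -60*(-26)*(4 + 2*(-2)) = -60*(-26)*(4 - 4) = -60*(-26)*0 = -20*0 = 0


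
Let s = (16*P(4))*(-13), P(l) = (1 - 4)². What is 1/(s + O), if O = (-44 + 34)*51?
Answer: -1/2382 ≈ -0.00041982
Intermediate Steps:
P(l) = 9 (P(l) = (-3)² = 9)
O = -510 (O = -10*51 = -510)
s = -1872 (s = (16*9)*(-13) = 144*(-13) = -1872)
1/(s + O) = 1/(-1872 - 510) = 1/(-2382) = -1/2382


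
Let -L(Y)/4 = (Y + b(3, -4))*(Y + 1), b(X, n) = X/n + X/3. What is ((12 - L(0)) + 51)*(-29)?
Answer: -1856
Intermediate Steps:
b(X, n) = X/3 + X/n (b(X, n) = X/n + X*(1/3) = X/n + X/3 = X/3 + X/n)
L(Y) = -4*(1 + Y)*(1/4 + Y) (L(Y) = -4*(Y + ((1/3)*3 + 3/(-4)))*(Y + 1) = -4*(Y + (1 + 3*(-1/4)))*(1 + Y) = -4*(Y + (1 - 3/4))*(1 + Y) = -4*(Y + 1/4)*(1 + Y) = -4*(1/4 + Y)*(1 + Y) = -4*(1 + Y)*(1/4 + Y))
((12 - L(0)) + 51)*(-29) = ((12 - (-1 - 5*0 - 4*0**2)) + 51)*(-29) = ((12 - (-1 + 0 - 4*0)) + 51)*(-29) = ((12 - (-1 + 0 + 0)) + 51)*(-29) = ((12 - 1*(-1)) + 51)*(-29) = ((12 + 1) + 51)*(-29) = (13 + 51)*(-29) = 64*(-29) = -1856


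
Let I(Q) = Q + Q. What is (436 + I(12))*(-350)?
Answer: -161000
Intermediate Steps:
I(Q) = 2*Q
(436 + I(12))*(-350) = (436 + 2*12)*(-350) = (436 + 24)*(-350) = 460*(-350) = -161000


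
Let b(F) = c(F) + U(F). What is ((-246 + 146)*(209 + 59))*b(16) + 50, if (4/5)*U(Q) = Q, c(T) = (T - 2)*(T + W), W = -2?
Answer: -5788750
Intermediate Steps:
c(T) = (-2 + T)² (c(T) = (T - 2)*(T - 2) = (-2 + T)*(-2 + T) = (-2 + T)²)
U(Q) = 5*Q/4
b(F) = 4 + F² - 11*F/4 (b(F) = (4 + F² - 4*F) + 5*F/4 = 4 + F² - 11*F/4)
((-246 + 146)*(209 + 59))*b(16) + 50 = ((-246 + 146)*(209 + 59))*(4 + 16² - 11/4*16) + 50 = (-100*268)*(4 + 256 - 44) + 50 = -26800*216 + 50 = -5788800 + 50 = -5788750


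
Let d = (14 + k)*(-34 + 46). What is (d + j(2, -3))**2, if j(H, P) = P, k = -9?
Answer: 3249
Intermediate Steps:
d = 60 (d = (14 - 9)*(-34 + 46) = 5*12 = 60)
(d + j(2, -3))**2 = (60 - 3)**2 = 57**2 = 3249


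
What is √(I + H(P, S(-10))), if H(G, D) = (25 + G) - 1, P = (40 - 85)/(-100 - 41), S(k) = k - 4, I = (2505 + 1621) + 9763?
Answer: √30734522/47 ≈ 117.95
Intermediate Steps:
I = 13889 (I = 4126 + 9763 = 13889)
S(k) = -4 + k
P = 15/47 (P = -45/(-141) = -45*(-1/141) = 15/47 ≈ 0.31915)
H(G, D) = 24 + G
√(I + H(P, S(-10))) = √(13889 + (24 + 15/47)) = √(13889 + 1143/47) = √(653926/47) = √30734522/47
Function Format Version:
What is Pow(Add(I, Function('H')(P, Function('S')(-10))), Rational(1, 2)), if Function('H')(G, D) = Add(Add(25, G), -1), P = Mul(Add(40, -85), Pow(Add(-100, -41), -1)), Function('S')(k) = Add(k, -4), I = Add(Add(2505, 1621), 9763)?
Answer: Mul(Rational(1, 47), Pow(30734522, Rational(1, 2))) ≈ 117.95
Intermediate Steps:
I = 13889 (I = Add(4126, 9763) = 13889)
Function('S')(k) = Add(-4, k)
P = Rational(15, 47) (P = Mul(-45, Pow(-141, -1)) = Mul(-45, Rational(-1, 141)) = Rational(15, 47) ≈ 0.31915)
Function('H')(G, D) = Add(24, G)
Pow(Add(I, Function('H')(P, Function('S')(-10))), Rational(1, 2)) = Pow(Add(13889, Add(24, Rational(15, 47))), Rational(1, 2)) = Pow(Add(13889, Rational(1143, 47)), Rational(1, 2)) = Pow(Rational(653926, 47), Rational(1, 2)) = Mul(Rational(1, 47), Pow(30734522, Rational(1, 2)))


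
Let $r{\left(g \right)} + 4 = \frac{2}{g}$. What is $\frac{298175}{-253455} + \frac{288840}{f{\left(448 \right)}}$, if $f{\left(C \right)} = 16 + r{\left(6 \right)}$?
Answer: $\frac{43922558825}{1875567} \approx 23418.0$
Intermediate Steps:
$r{\left(g \right)} = -4 + \frac{2}{g}$
$f{\left(C \right)} = \frac{37}{3}$ ($f{\left(C \right)} = 16 - \left(4 - \frac{2}{6}\right) = 16 + \left(-4 + 2 \cdot \frac{1}{6}\right) = 16 + \left(-4 + \frac{1}{3}\right) = 16 - \frac{11}{3} = \frac{37}{3}$)
$\frac{298175}{-253455} + \frac{288840}{f{\left(448 \right)}} = \frac{298175}{-253455} + \frac{288840}{\frac{37}{3}} = 298175 \left(- \frac{1}{253455}\right) + 288840 \cdot \frac{3}{37} = - \frac{59635}{50691} + \frac{866520}{37} = \frac{43922558825}{1875567}$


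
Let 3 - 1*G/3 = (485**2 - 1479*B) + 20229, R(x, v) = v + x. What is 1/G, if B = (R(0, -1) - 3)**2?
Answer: -1/695361 ≈ -1.4381e-6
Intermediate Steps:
B = 16 (B = ((-1 + 0) - 3)**2 = (-1 - 3)**2 = (-4)**2 = 16)
G = -695361 (G = 9 - 3*((485**2 - 1479*16) + 20229) = 9 - 3*((235225 - 23664) + 20229) = 9 - 3*(211561 + 20229) = 9 - 3*231790 = 9 - 695370 = -695361)
1/G = 1/(-695361) = -1/695361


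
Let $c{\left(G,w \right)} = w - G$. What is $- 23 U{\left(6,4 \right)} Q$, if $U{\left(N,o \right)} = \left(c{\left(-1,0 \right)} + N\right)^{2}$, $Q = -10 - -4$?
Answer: $6762$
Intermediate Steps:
$Q = -6$ ($Q = -10 + 4 = -6$)
$U{\left(N,o \right)} = \left(1 + N\right)^{2}$ ($U{\left(N,o \right)} = \left(\left(0 - -1\right) + N\right)^{2} = \left(\left(0 + 1\right) + N\right)^{2} = \left(1 + N\right)^{2}$)
$- 23 U{\left(6,4 \right)} Q = - 23 \left(1 + 6\right)^{2} \left(-6\right) = - 23 \cdot 7^{2} \left(-6\right) = \left(-23\right) 49 \left(-6\right) = \left(-1127\right) \left(-6\right) = 6762$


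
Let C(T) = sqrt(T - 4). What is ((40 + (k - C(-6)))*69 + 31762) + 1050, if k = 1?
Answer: 35641 - 69*I*sqrt(10) ≈ 35641.0 - 218.2*I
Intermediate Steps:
C(T) = sqrt(-4 + T)
((40 + (k - C(-6)))*69 + 31762) + 1050 = ((40 + (1 - sqrt(-4 - 6)))*69 + 31762) + 1050 = ((40 + (1 - sqrt(-10)))*69 + 31762) + 1050 = ((40 + (1 - I*sqrt(10)))*69 + 31762) + 1050 = ((41 - I*sqrt(10))*69 + 31762) + 1050 = ((2829 - 69*I*sqrt(10)) + 31762) + 1050 = (34591 - 69*I*sqrt(10)) + 1050 = 35641 - 69*I*sqrt(10)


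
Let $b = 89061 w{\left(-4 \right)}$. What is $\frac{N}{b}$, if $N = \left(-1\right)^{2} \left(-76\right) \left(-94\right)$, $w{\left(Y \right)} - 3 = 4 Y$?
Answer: $- \frac{7144}{1157793} \approx -0.0061704$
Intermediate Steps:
$w{\left(Y \right)} = 3 + 4 Y$
$N = 7144$ ($N = 1 \left(-76\right) \left(-94\right) = \left(-76\right) \left(-94\right) = 7144$)
$b = -1157793$ ($b = 89061 \left(3 + 4 \left(-4\right)\right) = 89061 \left(3 - 16\right) = 89061 \left(-13\right) = -1157793$)
$\frac{N}{b} = \frac{7144}{-1157793} = 7144 \left(- \frac{1}{1157793}\right) = - \frac{7144}{1157793}$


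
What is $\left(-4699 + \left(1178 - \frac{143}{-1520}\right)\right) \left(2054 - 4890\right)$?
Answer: $\frac{3794409893}{380} \approx 9.9853 \cdot 10^{6}$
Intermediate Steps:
$\left(-4699 + \left(1178 - \frac{143}{-1520}\right)\right) \left(2054 - 4890\right) = \left(-4699 + \left(1178 - 143 \left(- \frac{1}{1520}\right)\right)\right) \left(-2836\right) = \left(-4699 + \left(1178 - - \frac{143}{1520}\right)\right) \left(-2836\right) = \left(-4699 + \left(1178 + \frac{143}{1520}\right)\right) \left(-2836\right) = \left(-4699 + \frac{1790703}{1520}\right) \left(-2836\right) = \left(- \frac{5351777}{1520}\right) \left(-2836\right) = \frac{3794409893}{380}$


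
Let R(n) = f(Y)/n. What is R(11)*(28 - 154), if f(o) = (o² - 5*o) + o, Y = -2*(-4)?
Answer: -4032/11 ≈ -366.55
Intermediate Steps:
Y = 8
f(o) = o² - 4*o
R(n) = 32/n (R(n) = (8*(-4 + 8))/n = (8*4)/n = 32/n)
R(11)*(28 - 154) = (32/11)*(28 - 154) = (32*(1/11))*(-126) = (32/11)*(-126) = -4032/11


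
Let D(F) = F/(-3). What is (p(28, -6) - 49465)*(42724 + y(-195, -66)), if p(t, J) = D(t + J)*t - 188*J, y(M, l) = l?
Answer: -6212156566/3 ≈ -2.0707e+9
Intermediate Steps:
D(F) = -F/3
p(t, J) = -188*J + t*(-J/3 - t/3) (p(t, J) = (-(t + J)/3)*t - 188*J = (-(J + t)/3)*t - 188*J = (-J/3 - t/3)*t - 188*J = t*(-J/3 - t/3) - 188*J = -188*J + t*(-J/3 - t/3))
(p(28, -6) - 49465)*(42724 + y(-195, -66)) = ((-188*(-6) - 1/3*28*(-6 + 28)) - 49465)*(42724 - 66) = ((1128 - 1/3*28*22) - 49465)*42658 = ((1128 - 616/3) - 49465)*42658 = (2768/3 - 49465)*42658 = -145627/3*42658 = -6212156566/3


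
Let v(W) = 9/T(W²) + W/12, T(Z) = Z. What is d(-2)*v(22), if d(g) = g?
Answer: -2689/726 ≈ -3.7039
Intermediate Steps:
v(W) = 9/W² + W/12 (v(W) = 9/(W²) + W/12 = 9/W² + W*(1/12) = 9/W² + W/12)
d(-2)*v(22) = -2*(9/22² + (1/12)*22) = -2*(9*(1/484) + 11/6) = -2*(9/484 + 11/6) = -2*2689/1452 = -2689/726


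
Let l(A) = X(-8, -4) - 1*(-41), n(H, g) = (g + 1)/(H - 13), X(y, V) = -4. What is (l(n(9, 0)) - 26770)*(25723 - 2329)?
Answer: -625391802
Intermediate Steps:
n(H, g) = (1 + g)/(-13 + H)
l(A) = 37 (l(A) = -4 - 1*(-41) = -4 + 41 = 37)
(l(n(9, 0)) - 26770)*(25723 - 2329) = (37 - 26770)*(25723 - 2329) = -26733*23394 = -625391802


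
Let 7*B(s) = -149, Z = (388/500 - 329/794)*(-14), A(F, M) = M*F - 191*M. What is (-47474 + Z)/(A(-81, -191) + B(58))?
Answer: -16493039507/18039431875 ≈ -0.91428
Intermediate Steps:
A(F, M) = -191*M + F*M (A(F, M) = F*M - 191*M = -191*M + F*M)
Z = -251251/49625 (Z = (388*(1/500) - 329*1/794)*(-14) = (97/125 - 329/794)*(-14) = (35893/99250)*(-14) = -251251/49625 ≈ -5.0630)
B(s) = -149/7 (B(s) = (⅐)*(-149) = -149/7)
(-47474 + Z)/(A(-81, -191) + B(58)) = (-47474 - 251251/49625)/(-191*(-191 - 81) - 149/7) = -2356148501/(49625*(-191*(-272) - 149/7)) = -2356148501/(49625*(51952 - 149/7)) = -2356148501/(49625*363515/7) = -2356148501/49625*7/363515 = -16493039507/18039431875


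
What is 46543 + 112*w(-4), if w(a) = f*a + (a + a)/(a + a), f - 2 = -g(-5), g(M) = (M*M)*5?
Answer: 101759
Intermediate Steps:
g(M) = 5*M² (g(M) = M²*5 = 5*M²)
f = -123 (f = 2 - 5*(-5)² = 2 - 5*25 = 2 - 1*125 = 2 - 125 = -123)
w(a) = 1 - 123*a (w(a) = -123*a + (a + a)/(a + a) = -123*a + (2*a)/((2*a)) = -123*a + (2*a)*(1/(2*a)) = -123*a + 1 = 1 - 123*a)
46543 + 112*w(-4) = 46543 + 112*(1 - 123*(-4)) = 46543 + 112*(1 + 492) = 46543 + 112*493 = 46543 + 55216 = 101759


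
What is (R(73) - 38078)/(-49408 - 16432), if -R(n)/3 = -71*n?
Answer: 22529/65840 ≈ 0.34218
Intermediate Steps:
R(n) = 213*n (R(n) = -(-213)*n = 213*n)
(R(73) - 38078)/(-49408 - 16432) = (213*73 - 38078)/(-49408 - 16432) = (15549 - 38078)/(-65840) = -22529*(-1/65840) = 22529/65840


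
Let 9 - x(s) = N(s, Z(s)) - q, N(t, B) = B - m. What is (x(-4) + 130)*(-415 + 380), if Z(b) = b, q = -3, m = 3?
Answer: -5005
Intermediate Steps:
N(t, B) = -3 + B (N(t, B) = B - 1*3 = B - 3 = -3 + B)
x(s) = 9 - s (x(s) = 9 - ((-3 + s) - 1*(-3)) = 9 - ((-3 + s) + 3) = 9 - s)
(x(-4) + 130)*(-415 + 380) = ((9 - 1*(-4)) + 130)*(-415 + 380) = ((9 + 4) + 130)*(-35) = (13 + 130)*(-35) = 143*(-35) = -5005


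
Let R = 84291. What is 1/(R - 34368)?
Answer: 1/49923 ≈ 2.0031e-5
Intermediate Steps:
1/(R - 34368) = 1/(84291 - 34368) = 1/49923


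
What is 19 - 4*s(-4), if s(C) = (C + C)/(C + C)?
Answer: 15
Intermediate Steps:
s(C) = 1 (s(C) = (2*C)/((2*C)) = (2*C)*(1/(2*C)) = 1)
19 - 4*s(-4) = 19 - 4*1 = 19 - 4 = 15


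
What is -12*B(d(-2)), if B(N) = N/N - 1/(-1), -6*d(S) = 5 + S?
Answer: -24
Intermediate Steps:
d(S) = -⅚ - S/6 (d(S) = -(5 + S)/6 = -⅚ - S/6)
B(N) = 2 (B(N) = 1 - 1*(-1) = 1 + 1 = 2)
-12*B(d(-2)) = -12*2 = -24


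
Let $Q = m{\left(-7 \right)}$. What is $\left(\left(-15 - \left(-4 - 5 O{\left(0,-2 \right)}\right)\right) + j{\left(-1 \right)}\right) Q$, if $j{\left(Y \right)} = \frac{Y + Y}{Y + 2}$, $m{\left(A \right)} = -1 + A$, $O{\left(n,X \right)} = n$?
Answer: $104$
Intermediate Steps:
$j{\left(Y \right)} = \frac{2 Y}{2 + Y}$
$Q = -8$ ($Q = -1 - 7 = -8$)
$\left(\left(-15 - \left(-4 - 5 O{\left(0,-2 \right)}\right)\right) + j{\left(-1 \right)}\right) Q = \left(\left(-15 - \left(-4 - 0\right)\right) + 2 \left(-1\right) \frac{1}{2 - 1}\right) \left(-8\right) = \left(\left(-15 - \left(-4 + 0\right)\right) + 2 \left(-1\right) 1^{-1}\right) \left(-8\right) = \left(\left(-15 - -4\right) + 2 \left(-1\right) 1\right) \left(-8\right) = \left(\left(-15 + 4\right) - 2\right) \left(-8\right) = \left(-11 - 2\right) \left(-8\right) = \left(-13\right) \left(-8\right) = 104$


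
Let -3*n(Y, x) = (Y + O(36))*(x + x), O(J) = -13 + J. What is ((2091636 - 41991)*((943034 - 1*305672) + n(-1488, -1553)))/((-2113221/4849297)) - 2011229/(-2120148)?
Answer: 6177168878694085178766923/1493447092236 ≈ 4.1362e+12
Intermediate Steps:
n(Y, x) = -2*x*(23 + Y)/3 (n(Y, x) = -(Y + (-13 + 36))*(x + x)/3 = -(Y + 23)*2*x/3 = -(23 + Y)*2*x/3 = -2*x*(23 + Y)/3)
((2091636 - 41991)*((943034 - 1*305672) + n(-1488, -1553)))/((-2113221/4849297)) - 2011229/(-2120148) = ((2091636 - 41991)*((943034 - 1*305672) - 2/3*(-1553)*(23 - 1488)))/((-2113221/4849297)) - 2011229/(-2120148) = (2049645*((943034 - 305672) - 2/3*(-1553)*(-1465)))/((-2113221*1/4849297)) - 2011229*(-1/2120148) = (2049645*(637362 - 4550290/3))/(-2113221/4849297) + 2011229/2120148 = (2049645*(-2638204/3))*(-4849297/2113221) + 2011229/2120148 = -1802460545860*(-4849297/2113221) + 2011229/2120148 = 8740666517657260420/2113221 + 2011229/2120148 = 6177168878694085178766923/1493447092236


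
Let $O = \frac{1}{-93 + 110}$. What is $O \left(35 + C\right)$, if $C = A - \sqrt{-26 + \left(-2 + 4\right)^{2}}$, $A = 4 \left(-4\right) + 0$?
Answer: $\frac{19}{17} - \frac{i \sqrt{22}}{17} \approx 1.1176 - 0.27591 i$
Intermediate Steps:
$A = -16$ ($A = -16 + 0 = -16$)
$C = -16 - i \sqrt{22}$ ($C = -16 - \sqrt{-26 + \left(-2 + 4\right)^{2}} = -16 - \sqrt{-26 + 2^{2}} = -16 - \sqrt{-26 + 4} = -16 - \sqrt{-22} = -16 - i \sqrt{22} \approx -16.0 - 4.6904 i$)
$O = \frac{1}{17} \approx 0.058824$
$O \left(35 + C\right) = \frac{35 - \left(16 + i \sqrt{22}\right)}{17} = \frac{19 - i \sqrt{22}}{17} = \frac{19}{17} - \frac{i \sqrt{22}}{17}$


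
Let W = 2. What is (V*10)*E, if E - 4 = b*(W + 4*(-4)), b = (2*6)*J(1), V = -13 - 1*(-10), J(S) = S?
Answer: 4920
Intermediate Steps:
V = -3 (V = -13 + 10 = -3)
b = 12 (b = (2*6)*1 = 12*1 = 12)
E = -164 (E = 4 + 12*(2 + 4*(-4)) = 4 + 12*(2 - 16) = 4 + 12*(-14) = 4 - 168 = -164)
(V*10)*E = -3*10*(-164) = -30*(-164) = 4920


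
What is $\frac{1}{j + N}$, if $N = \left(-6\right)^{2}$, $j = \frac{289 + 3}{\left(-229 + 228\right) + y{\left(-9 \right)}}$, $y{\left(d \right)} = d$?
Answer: $\frac{5}{34} \approx 0.14706$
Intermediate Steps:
$j = - \frac{146}{5}$ ($j = \frac{289 + 3}{\left(-229 + 228\right) - 9} = \frac{292}{-1 - 9} = \frac{292}{-10} = 292 \left(- \frac{1}{10}\right) = - \frac{146}{5} \approx -29.2$)
$N = 36$
$\frac{1}{j + N} = \frac{1}{- \frac{146}{5} + 36} = \frac{1}{\frac{34}{5}} = \frac{5}{34}$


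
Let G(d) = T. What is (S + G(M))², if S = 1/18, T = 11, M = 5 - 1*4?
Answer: 39601/324 ≈ 122.23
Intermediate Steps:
M = 1 (M = 5 - 4 = 1)
G(d) = 11
S = 1/18 ≈ 0.055556
(S + G(M))² = (1/18 + 11)² = (199/18)² = 39601/324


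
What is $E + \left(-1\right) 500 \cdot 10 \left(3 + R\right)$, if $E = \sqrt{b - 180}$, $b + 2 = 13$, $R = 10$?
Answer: $-65000 + 13 i \approx -65000.0 + 13.0 i$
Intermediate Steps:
$b = 11$ ($b = -2 + 13 = 11$)
$E = 13 i$ ($E = \sqrt{11 - 180} = \sqrt{-169} = 13 i \approx 13.0 i$)
$E + \left(-1\right) 500 \cdot 10 \left(3 + R\right) = 13 i + \left(-1\right) 500 \cdot 10 \left(3 + 10\right) = 13 i - 500 \cdot 10 \cdot 13 = 13 i - 65000 = -65000 + 13 i$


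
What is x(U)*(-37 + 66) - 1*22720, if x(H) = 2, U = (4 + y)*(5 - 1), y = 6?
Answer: -22662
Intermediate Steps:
U = 40 (U = (4 + 6)*(5 - 1) = 10*4 = 40)
x(U)*(-37 + 66) - 1*22720 = 2*(-37 + 66) - 1*22720 = 2*29 - 22720 = 58 - 22720 = -22662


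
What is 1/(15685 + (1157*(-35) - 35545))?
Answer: -1/60355 ≈ -1.6569e-5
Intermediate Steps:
1/(15685 + (1157*(-35) - 35545)) = 1/(15685 + (-40495 - 35545)) = 1/(15685 - 76040) = 1/(-60355) = -1/60355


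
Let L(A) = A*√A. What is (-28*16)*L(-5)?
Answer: 2240*I*√5 ≈ 5008.8*I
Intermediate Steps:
L(A) = A^(3/2)
(-28*16)*L(-5) = (-28*16)*(-5)^(3/2) = -(-2240)*I*√5 = 2240*I*√5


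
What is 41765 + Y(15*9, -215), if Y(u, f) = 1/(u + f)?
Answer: 3341199/80 ≈ 41765.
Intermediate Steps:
Y(u, f) = 1/(f + u)
41765 + Y(15*9, -215) = 41765 + 1/(-215 + 15*9) = 41765 + 1/(-215 + 135) = 41765 + 1/(-80) = 41765 - 1/80 = 3341199/80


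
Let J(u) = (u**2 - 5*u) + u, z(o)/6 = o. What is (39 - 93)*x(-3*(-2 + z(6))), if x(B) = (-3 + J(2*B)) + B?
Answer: -2285658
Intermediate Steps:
z(o) = 6*o
J(u) = u**2 - 4*u
x(B) = -3 + B + 2*B*(-4 + 2*B) (x(B) = (-3 + (2*B)*(-4 + 2*B)) + B = (-3 + 2*B*(-4 + 2*B)) + B = -3 + B + 2*B*(-4 + 2*B))
(39 - 93)*x(-3*(-2 + z(6))) = (39 - 93)*(-3 - 3*(-2 + 6*6) + 4*(-3*(-2 + 6*6))*(-2 - 3*(-2 + 6*6))) = -54*(-3 - 3*(-2 + 36) + 4*(-3*(-2 + 36))*(-2 - 3*(-2 + 36))) = -54*(-3 - 3*34 + 4*(-3*34)*(-2 - 3*34)) = -54*(-3 - 102 + 4*(-102)*(-2 - 102)) = -54*(-3 - 102 + 4*(-102)*(-104)) = -54*(-3 - 102 + 42432) = -54*42327 = -2285658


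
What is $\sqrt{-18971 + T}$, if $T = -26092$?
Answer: $3 i \sqrt{5007} \approx 212.28 i$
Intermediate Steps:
$\sqrt{-18971 + T} = \sqrt{-18971 - 26092} = \sqrt{-45063} = 3 i \sqrt{5007}$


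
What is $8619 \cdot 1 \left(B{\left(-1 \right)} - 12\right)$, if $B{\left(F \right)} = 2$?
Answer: $-86190$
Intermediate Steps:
$8619 \cdot 1 \left(B{\left(-1 \right)} - 12\right) = 8619 \cdot 1 \left(2 - 12\right) = 8619 \cdot 1 \left(-10\right) = 8619 \left(-10\right) = -86190$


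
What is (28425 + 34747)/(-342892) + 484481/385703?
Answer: 35439757284/33063618269 ≈ 1.0719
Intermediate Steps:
(28425 + 34747)/(-342892) + 484481/385703 = 63172*(-1/342892) + 484481*(1/385703) = -15793/85723 + 484481/385703 = 35439757284/33063618269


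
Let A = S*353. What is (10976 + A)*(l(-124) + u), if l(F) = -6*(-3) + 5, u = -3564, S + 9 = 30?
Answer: -65115449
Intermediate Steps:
S = 21 (S = -9 + 30 = 21)
A = 7413 (A = 21*353 = 7413)
l(F) = 23 (l(F) = 18 + 5 = 23)
(10976 + A)*(l(-124) + u) = (10976 + 7413)*(23 - 3564) = 18389*(-3541) = -65115449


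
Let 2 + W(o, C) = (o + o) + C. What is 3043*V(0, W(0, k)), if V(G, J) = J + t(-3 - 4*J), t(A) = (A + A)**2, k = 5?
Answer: 2747829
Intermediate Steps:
t(A) = 4*A**2 (t(A) = (2*A)**2 = 4*A**2)
W(o, C) = -2 + C + 2*o (W(o, C) = -2 + ((o + o) + C) = -2 + (2*o + C) = -2 + (C + 2*o) = -2 + C + 2*o)
V(G, J) = J + 4*(-3 - 4*J)**2
3043*V(0, W(0, k)) = 3043*((-2 + 5 + 2*0) + 4*(3 + 4*(-2 + 5 + 2*0))**2) = 3043*((-2 + 5 + 0) + 4*(3 + 4*(-2 + 5 + 0))**2) = 3043*(3 + 4*(3 + 4*3)**2) = 3043*(3 + 4*(3 + 12)**2) = 3043*(3 + 4*15**2) = 3043*(3 + 4*225) = 3043*(3 + 900) = 3043*903 = 2747829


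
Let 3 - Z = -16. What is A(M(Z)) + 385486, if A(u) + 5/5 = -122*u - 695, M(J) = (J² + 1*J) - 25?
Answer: 341480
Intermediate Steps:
Z = 19 (Z = 3 - 1*(-16) = 3 + 16 = 19)
M(J) = -25 + J + J² (M(J) = (J² + J) - 25 = (J + J²) - 25 = -25 + J + J²)
A(u) = -696 - 122*u (A(u) = -1 + (-122*u - 695) = -1 + (-695 - 122*u) = -696 - 122*u)
A(M(Z)) + 385486 = (-696 - 122*(-25 + 19 + 19²)) + 385486 = (-696 - 122*(-25 + 19 + 361)) + 385486 = (-696 - 122*355) + 385486 = (-696 - 43310) + 385486 = -44006 + 385486 = 341480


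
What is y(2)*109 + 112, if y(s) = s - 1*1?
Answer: 221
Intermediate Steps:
y(s) = -1 + s (y(s) = s - 1 = -1 + s)
y(2)*109 + 112 = (-1 + 2)*109 + 112 = 1*109 + 112 = 109 + 112 = 221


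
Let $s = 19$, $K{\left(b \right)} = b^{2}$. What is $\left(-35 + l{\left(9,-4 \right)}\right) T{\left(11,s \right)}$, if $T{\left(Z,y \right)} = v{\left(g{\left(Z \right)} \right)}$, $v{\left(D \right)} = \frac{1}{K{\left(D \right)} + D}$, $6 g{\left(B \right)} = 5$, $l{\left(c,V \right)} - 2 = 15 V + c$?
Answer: $- \frac{3024}{55} \approx -54.982$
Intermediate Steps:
$l{\left(c,V \right)} = 2 + c + 15 V$ ($l{\left(c,V \right)} = 2 + \left(15 V + c\right) = 2 + \left(c + 15 V\right) = 2 + c + 15 V$)
$g{\left(B \right)} = \frac{5}{6}$ ($g{\left(B \right)} = \frac{1}{6} \cdot 5 = \frac{5}{6}$)
$v{\left(D \right)} = \frac{1}{D + D^{2}}$ ($v{\left(D \right)} = \frac{1}{D^{2} + D} = \frac{1}{D + D^{2}}$)
$T{\left(Z,y \right)} = \frac{36}{55}$ ($T{\left(Z,y \right)} = \frac{1}{\frac{5}{6} \left(1 + \frac{5}{6}\right)} = \frac{6}{5 \cdot \frac{11}{6}} = \frac{6}{5} \cdot \frac{6}{11} = \frac{36}{55}$)
$\left(-35 + l{\left(9,-4 \right)}\right) T{\left(11,s \right)} = \left(-35 + \left(2 + 9 + 15 \left(-4\right)\right)\right) \frac{36}{55} = \left(-35 + \left(2 + 9 - 60\right)\right) \frac{36}{55} = \left(-35 - 49\right) \frac{36}{55} = \left(-84\right) \frac{36}{55} = - \frac{3024}{55}$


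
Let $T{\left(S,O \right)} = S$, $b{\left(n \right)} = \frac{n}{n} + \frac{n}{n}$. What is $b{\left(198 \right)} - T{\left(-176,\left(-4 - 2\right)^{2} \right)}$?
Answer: $178$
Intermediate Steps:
$b{\left(n \right)} = 2$ ($b{\left(n \right)} = 1 + 1 = 2$)
$b{\left(198 \right)} - T{\left(-176,\left(-4 - 2\right)^{2} \right)} = 2 - -176 = 2 + 176 = 178$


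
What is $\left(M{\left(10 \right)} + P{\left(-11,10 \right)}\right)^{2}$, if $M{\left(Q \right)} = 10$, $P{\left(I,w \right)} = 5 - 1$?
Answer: $196$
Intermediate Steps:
$P{\left(I,w \right)} = 4$ ($P{\left(I,w \right)} = 5 - 1 = 4$)
$\left(M{\left(10 \right)} + P{\left(-11,10 \right)}\right)^{2} = \left(10 + 4\right)^{2} = 14^{2} = 196$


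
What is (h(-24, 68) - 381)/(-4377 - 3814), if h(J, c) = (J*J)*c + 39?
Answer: -38826/8191 ≈ -4.7401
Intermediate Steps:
h(J, c) = 39 + c*J**2 (h(J, c) = J**2*c + 39 = c*J**2 + 39 = 39 + c*J**2)
(h(-24, 68) - 381)/(-4377 - 3814) = ((39 + 68*(-24)**2) - 381)/(-4377 - 3814) = ((39 + 68*576) - 381)/(-8191) = ((39 + 39168) - 381)*(-1/8191) = (39207 - 381)*(-1/8191) = 38826*(-1/8191) = -38826/8191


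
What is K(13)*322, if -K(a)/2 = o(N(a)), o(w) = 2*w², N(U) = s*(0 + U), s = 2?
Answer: -870688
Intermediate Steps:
N(U) = 2*U (N(U) = 2*(0 + U) = 2*U)
K(a) = -16*a² (K(a) = -4*(2*a)² = -4*4*a² = -16*a²)
K(13)*322 = -16*13²*322 = -16*169*322 = -2704*322 = -870688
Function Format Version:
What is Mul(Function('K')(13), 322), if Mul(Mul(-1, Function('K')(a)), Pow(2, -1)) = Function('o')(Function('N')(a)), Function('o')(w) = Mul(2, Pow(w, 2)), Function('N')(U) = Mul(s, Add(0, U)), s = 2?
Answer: -870688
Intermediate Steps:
Function('N')(U) = Mul(2, U) (Function('N')(U) = Mul(2, Add(0, U)) = Mul(2, U))
Function('K')(a) = Mul(-16, Pow(a, 2)) (Function('K')(a) = Mul(-2, Mul(2, Pow(Mul(2, a), 2))) = Mul(-2, Mul(2, Mul(4, Pow(a, 2)))) = Mul(-2, Mul(8, Pow(a, 2))) = Mul(-16, Pow(a, 2)))
Mul(Function('K')(13), 322) = Mul(Mul(-16, Pow(13, 2)), 322) = Mul(Mul(-16, 169), 322) = Mul(-2704, 322) = -870688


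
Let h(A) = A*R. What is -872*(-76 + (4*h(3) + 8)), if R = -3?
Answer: 90688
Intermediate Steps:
h(A) = -3*A (h(A) = A*(-3) = -3*A)
-872*(-76 + (4*h(3) + 8)) = -872*(-76 + (4*(-3*3) + 8)) = -872*(-76 + (4*(-9) + 8)) = -872*(-76 + (-36 + 8)) = -872*(-76 - 28) = -872*(-104) = 90688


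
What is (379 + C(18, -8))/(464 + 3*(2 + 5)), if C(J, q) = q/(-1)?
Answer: 387/485 ≈ 0.79794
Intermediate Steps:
C(J, q) = -q (C(J, q) = q*(-1) = -q)
(379 + C(18, -8))/(464 + 3*(2 + 5)) = (379 - 1*(-8))/(464 + 3*(2 + 5)) = (379 + 8)/(464 + 3*7) = 387/(464 + 21) = 387/485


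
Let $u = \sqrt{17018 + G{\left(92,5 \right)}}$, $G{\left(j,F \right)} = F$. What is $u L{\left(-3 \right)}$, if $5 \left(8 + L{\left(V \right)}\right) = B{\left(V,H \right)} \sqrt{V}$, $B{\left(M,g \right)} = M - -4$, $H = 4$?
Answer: $\frac{\sqrt{17023} \left(-40 + i \sqrt{3}\right)}{5} \approx -1043.8 + 45.197 i$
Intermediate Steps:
$B{\left(M,g \right)} = 4 + M$ ($B{\left(M,g \right)} = M + 4 = 4 + M$)
$u = \sqrt{17023}$ ($u = \sqrt{17018 + 5} = \sqrt{17023} \approx 130.47$)
$L{\left(V \right)} = -8 + \frac{\sqrt{V} \left(4 + V\right)}{5}$ ($L{\left(V \right)} = -8 + \frac{\left(4 + V\right) \sqrt{V}}{5} = -8 + \frac{\sqrt{V} \left(4 + V\right)}{5}$)
$u L{\left(-3 \right)} = \sqrt{17023} \left(-8 + \frac{\sqrt{-3} \left(4 - 3\right)}{5}\right) = \sqrt{17023} \left(-8 + \frac{1}{5} i \sqrt{3} \cdot 1\right) = \sqrt{17023} \left(-8 + \frac{i \sqrt{3}}{5}\right)$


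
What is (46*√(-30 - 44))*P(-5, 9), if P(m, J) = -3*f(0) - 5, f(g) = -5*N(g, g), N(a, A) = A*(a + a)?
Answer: -230*I*√74 ≈ -1978.5*I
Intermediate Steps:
N(a, A) = 2*A*a (N(a, A) = A*(2*a) = 2*A*a)
f(g) = -10*g² (f(g) = -10*g*g = -10*g²)
P(m, J) = -5 (P(m, J) = -(-30)*0² - 5 = -(-30)*0 - 5 = -3*0 - 5 = 0 - 5 = -5)
(46*√(-30 - 44))*P(-5, 9) = (46*√(-30 - 44))*(-5) = (46*√(-74))*(-5) = (46*(I*√74))*(-5) = (46*I*√74)*(-5) = -230*I*√74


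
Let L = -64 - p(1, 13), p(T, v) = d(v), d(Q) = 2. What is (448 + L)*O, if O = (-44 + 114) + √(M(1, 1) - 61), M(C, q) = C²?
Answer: 26740 + 764*I*√15 ≈ 26740.0 + 2959.0*I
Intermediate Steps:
p(T, v) = 2
O = 70 + 2*I*√15 (O = (-44 + 114) + √(1² - 61) = 70 + √(1 - 61) = 70 + √(-60) = 70 + 2*I*√15 ≈ 70.0 + 7.746*I)
L = -66 (L = -64 - 1*2 = -64 - 2 = -66)
(448 + L)*O = (448 - 66)*(70 + 2*I*√15) = 382*(70 + 2*I*√15) = 26740 + 764*I*√15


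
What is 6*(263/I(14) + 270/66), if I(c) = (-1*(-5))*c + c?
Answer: 6673/154 ≈ 43.331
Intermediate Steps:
I(c) = 6*c (I(c) = 5*c + c = 6*c)
6*(263/I(14) + 270/66) = 6*(263/((6*14)) + 270/66) = 6*(263/84 + 270*(1/66)) = 6*(263*(1/84) + 45/11) = 6*(263/84 + 45/11) = 6*(6673/924) = 6673/154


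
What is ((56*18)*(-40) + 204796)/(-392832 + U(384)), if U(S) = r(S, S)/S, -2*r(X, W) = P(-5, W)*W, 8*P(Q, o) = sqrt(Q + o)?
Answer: -16540527624192/39505146936965 + 2631616*sqrt(379)/39505146936965 ≈ -0.41869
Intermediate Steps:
P(Q, o) = sqrt(Q + o)/8
r(X, W) = -W*sqrt(-5 + W)/16 (r(X, W) = -sqrt(-5 + W)/8*W/2 = -W*sqrt(-5 + W)/16)
U(S) = -sqrt(-5 + S)/16 (U(S) = (-S*sqrt(-5 + S)/16)/S = -sqrt(-5 + S)/16)
((56*18)*(-40) + 204796)/(-392832 + U(384)) = ((56*18)*(-40) + 204796)/(-392832 - sqrt(-5 + 384)/16) = (1008*(-40) + 204796)/(-392832 - sqrt(379)/16) = (-40320 + 204796)/(-392832 - sqrt(379)/16) = 164476/(-392832 - sqrt(379)/16)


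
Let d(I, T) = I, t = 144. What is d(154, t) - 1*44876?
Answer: -44722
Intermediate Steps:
d(154, t) - 1*44876 = 154 - 1*44876 = 154 - 44876 = -44722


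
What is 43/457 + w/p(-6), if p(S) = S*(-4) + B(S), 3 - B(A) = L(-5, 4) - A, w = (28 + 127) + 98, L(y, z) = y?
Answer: 116739/11882 ≈ 9.8249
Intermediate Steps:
w = 253 (w = 155 + 98 = 253)
B(A) = 8 + A (B(A) = 3 - (-5 - A) = 3 + (5 + A) = 8 + A)
p(S) = 8 - 3*S (p(S) = S*(-4) + (8 + S) = -4*S + (8 + S) = 8 - 3*S)
43/457 + w/p(-6) = 43/457 + 253/(8 - 3*(-6)) = 43*(1/457) + 253/(8 + 18) = 43/457 + 253/26 = 116739/11882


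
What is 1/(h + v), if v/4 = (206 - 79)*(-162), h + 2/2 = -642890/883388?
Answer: -441694/36350412563 ≈ -1.2151e-5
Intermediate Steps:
h = -763139/441694 (h = -1 - 642890/883388 = -1 - 642890*1/883388 = -1 - 321445/441694 = -763139/441694 ≈ -1.7278)
v = -82296 (v = 4*((206 - 79)*(-162)) = 4*(127*(-162)) = 4*(-20574) = -82296)
1/(h + v) = 1/(-763139/441694 - 82296) = 1/(-36350412563/441694) = -441694/36350412563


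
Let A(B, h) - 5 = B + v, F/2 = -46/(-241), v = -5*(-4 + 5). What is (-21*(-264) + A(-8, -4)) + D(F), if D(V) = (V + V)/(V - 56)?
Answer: 18551090/3351 ≈ 5536.0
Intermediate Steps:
v = -5 (v = -5*1 = -5)
F = 92/241 (F = 2*(-46/(-241)) = 2*(-46*(-1/241)) = 2*(46/241) = 92/241 ≈ 0.38174)
D(V) = 2*V/(-56 + V) (D(V) = (2*V)/(-56 + V) = 2*V/(-56 + V))
A(B, h) = B (A(B, h) = 5 + (B - 5) = 5 + (-5 + B) = B)
(-21*(-264) + A(-8, -4)) + D(F) = (-21*(-264) - 8) + 2*(92/241)/(-56 + 92/241) = (5544 - 8) + 2*(92/241)/(-13404/241) = 5536 + 2*(92/241)*(-241/13404) = 5536 - 46/3351 = 18551090/3351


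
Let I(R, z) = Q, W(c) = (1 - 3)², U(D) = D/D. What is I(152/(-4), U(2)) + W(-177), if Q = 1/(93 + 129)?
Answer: 889/222 ≈ 4.0045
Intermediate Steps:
U(D) = 1
W(c) = 4 (W(c) = (-2)² = 4)
Q = 1/222 ≈ 0.0045045
I(R, z) = 1/222
I(152/(-4), U(2)) + W(-177) = 1/222 + 4 = 889/222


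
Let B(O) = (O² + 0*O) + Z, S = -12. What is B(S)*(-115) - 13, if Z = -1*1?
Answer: -16458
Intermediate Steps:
Z = -1
B(O) = -1 + O² (B(O) = (O² + 0*O) - 1 = (O² + 0) - 1 = O² - 1 = -1 + O²)
B(S)*(-115) - 13 = (-1 + (-12)²)*(-115) - 13 = (-1 + 144)*(-115) - 13 = 143*(-115) - 13 = -16445 - 13 = -16458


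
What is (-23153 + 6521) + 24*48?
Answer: -15480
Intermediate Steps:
(-23153 + 6521) + 24*48 = -16632 + 1152 = -15480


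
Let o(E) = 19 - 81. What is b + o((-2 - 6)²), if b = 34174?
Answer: 34112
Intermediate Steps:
o(E) = -62
b + o((-2 - 6)²) = 34174 - 62 = 34112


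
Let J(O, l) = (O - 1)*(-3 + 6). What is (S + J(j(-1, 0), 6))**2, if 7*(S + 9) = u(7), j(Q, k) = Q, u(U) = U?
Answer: 196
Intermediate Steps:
J(O, l) = -3 + 3*O (J(O, l) = (-1 + O)*3 = -3 + 3*O)
S = -8 (S = -9 + (1/7)*7 = -9 + 1 = -8)
(S + J(j(-1, 0), 6))**2 = (-8 + (-3 + 3*(-1)))**2 = (-8 + (-3 - 3))**2 = (-8 - 6)**2 = (-14)**2 = 196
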